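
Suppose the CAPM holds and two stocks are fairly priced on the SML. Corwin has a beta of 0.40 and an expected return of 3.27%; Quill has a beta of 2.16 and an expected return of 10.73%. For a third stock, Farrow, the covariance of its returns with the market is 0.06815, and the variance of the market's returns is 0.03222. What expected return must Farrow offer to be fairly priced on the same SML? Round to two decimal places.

10.54%

MRP = (10.73% − 3.27%) / (2.16 − 0.40) = 4.2386%
R_f = 3.27% − 0.40 × 4.2386% = 1.5746%
β_Farrow = Cov / Var(R_m) = 0.06815 / 0.03222 = 2.1151
E(R_Farrow) = R_f + β × MRP = 1.5746% + 2.1151 × 4.2386% = 10.54%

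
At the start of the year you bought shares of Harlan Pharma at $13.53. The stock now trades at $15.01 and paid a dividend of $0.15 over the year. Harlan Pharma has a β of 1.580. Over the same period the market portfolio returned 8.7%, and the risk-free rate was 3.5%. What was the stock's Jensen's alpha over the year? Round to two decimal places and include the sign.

Realised HPR = (P1 + D1 − P0) / P0 = (15.01 + 0.15 − 13.53) / 13.53 = 1.63 / 13.53 = 12.0473%
MRP = 8.7% − 3.5% = 5.20%
CAPM required = R_f + β·MRP = 3.5% + 1.580 × 5.2% = 11.7160%
α = realised − required = 12.0473% − 11.7160% = +0.33%

+0.33%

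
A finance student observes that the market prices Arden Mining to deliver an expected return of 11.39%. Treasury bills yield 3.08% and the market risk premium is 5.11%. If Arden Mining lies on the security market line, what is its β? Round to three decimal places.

β = (E(R) − R_f) / MRP = (11.39% − 3.08%) / 5.11% = 8.31% / 5.11% = 1.626

1.626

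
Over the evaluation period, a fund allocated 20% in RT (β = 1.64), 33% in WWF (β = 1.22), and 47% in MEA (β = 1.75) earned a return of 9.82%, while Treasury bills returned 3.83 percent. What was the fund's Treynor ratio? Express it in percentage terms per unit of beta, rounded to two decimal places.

β_P = 0.20×1.64 + 0.33×1.22 + 0.47×1.75 = 1.5531
Treynor = (R_P − R_f) / β_P = (9.82% − 3.83%) / 1.5531 = 5.99% / 1.5531 = 3.86%

3.86%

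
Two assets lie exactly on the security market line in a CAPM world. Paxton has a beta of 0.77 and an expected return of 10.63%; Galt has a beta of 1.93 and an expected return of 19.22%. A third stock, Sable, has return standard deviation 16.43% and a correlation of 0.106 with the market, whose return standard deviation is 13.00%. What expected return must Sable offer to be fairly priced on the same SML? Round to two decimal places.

5.92%

MRP = (19.22% − 10.63%) / (1.93 − 0.77) = 7.4052%
R_f = 10.63% − 0.77 × 7.4052% = 4.9280%
β_Sable = ρ·σ_i/σ_m = 0.106 × 16.43 / 13.00 = 0.1340
E(R_Sable) = R_f + β × MRP = 4.9280% + 0.1340 × 7.4052% = 5.92%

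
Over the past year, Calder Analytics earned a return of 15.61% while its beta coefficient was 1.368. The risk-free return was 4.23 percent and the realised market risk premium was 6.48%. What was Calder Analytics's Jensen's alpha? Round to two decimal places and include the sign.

+2.52%

CAPM benchmark = R_f + β(R_m − R_f) = 4.23% + 1.368 × 6.48% = 13.09464%
α = actual − benchmark = 15.61% − 13.09464% = +2.52%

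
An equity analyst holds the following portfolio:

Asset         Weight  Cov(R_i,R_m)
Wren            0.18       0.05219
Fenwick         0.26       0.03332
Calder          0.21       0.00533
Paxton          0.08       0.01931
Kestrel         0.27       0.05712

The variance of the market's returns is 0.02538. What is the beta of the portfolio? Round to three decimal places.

β_Wren = 0.05219 / 0.02538 = 2.0563
β_Fenwick = 0.03332 / 0.02538 = 1.3128
β_Calder = 0.00533 / 0.02538 = 0.2100
β_Paxton = 0.01931 / 0.02538 = 0.7608
β_Kestrel = 0.05712 / 0.02538 = 2.2506
β_P = Σ w_i β_i = 0.18×2.0563 + 0.26×1.3128 + 0.21×0.2100 + 0.08×0.7608 + 0.27×2.2506 = 1.4241

1.424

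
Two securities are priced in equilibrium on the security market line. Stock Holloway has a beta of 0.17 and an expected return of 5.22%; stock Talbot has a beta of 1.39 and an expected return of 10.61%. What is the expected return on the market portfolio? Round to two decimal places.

Both satisfy E(R) = R_f + β·MRP, so the slope of the SML is
MRP = (10.61% − 5.22%) / (1.39 − 0.17) = 5.39% / 1.22 = 4.4180%
R_f = E(R_Holloway) − β_Holloway·MRP = 5.22% − 0.17 × 4.4180% = 4.4689%
E(R_m) = R_f + MRP = 4.4689% + 4.4180% = 8.89%

8.89%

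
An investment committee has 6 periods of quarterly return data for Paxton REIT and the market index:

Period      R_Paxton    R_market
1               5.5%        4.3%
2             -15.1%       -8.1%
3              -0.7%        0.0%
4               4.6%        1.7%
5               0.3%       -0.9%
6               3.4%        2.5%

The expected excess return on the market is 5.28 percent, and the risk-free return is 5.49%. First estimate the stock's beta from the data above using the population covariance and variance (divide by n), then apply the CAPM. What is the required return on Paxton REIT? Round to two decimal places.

Mean R_i = (5.5 − 15.1 − 0.7 + 4.6 + 0.3 + 3.4) / 6 = -0.3333%
Mean R_m = (4.3 − 8.1 + 0.0 + 1.7 − 0.9 + 2.5) / 6 = -0.0833%
Σ(R_i − R̄_i)(R_m − R̄_m) = 161.8433  ⇒  Cov = 161.8433 / 6 = 26.9739
Σ(R_m − R̄_m)² = 94.0083  ⇒  Var(R_m) = 94.0083 / 6 = 15.6681
β = Cov / Var(R_m) = 26.9739 / 15.6681 = 1.7216
E(R) = R_f + β × MRP = 5.49% + 1.7216 × 5.28% = 14.58%

14.58%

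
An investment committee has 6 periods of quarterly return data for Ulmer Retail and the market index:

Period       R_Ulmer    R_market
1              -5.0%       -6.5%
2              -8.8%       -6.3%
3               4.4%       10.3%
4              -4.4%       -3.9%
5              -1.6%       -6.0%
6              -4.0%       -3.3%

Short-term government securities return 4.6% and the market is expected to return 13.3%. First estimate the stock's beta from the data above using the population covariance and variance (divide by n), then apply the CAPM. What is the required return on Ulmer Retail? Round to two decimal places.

Mean R_i = (-5.0 − 8.8 + 4.4 − 4.4 − 1.6 − 4.0) / 6 = -3.2333%
Mean R_m = (-6.5 − 6.3 + 10.3 − 3.9 − 6.0 − 3.3) / 6 = -2.6167%
Σ(R_i − R̄_i)(R_m − R̄_m) = 122.4567  ⇒  Cov = 122.4567 / 6 = 20.4095
Σ(R_m − R̄_m)² = 209.0483  ⇒  Var(R_m) = 209.0483 / 6 = 34.8414
β = Cov / Var(R_m) = 20.4095 / 34.8414 = 0.5858
MRP = 13.3% − 4.6% = 8.70%
E(R) = R_f + β × MRP = 4.6% + 0.5858 × 8.7% = 9.70%

9.70%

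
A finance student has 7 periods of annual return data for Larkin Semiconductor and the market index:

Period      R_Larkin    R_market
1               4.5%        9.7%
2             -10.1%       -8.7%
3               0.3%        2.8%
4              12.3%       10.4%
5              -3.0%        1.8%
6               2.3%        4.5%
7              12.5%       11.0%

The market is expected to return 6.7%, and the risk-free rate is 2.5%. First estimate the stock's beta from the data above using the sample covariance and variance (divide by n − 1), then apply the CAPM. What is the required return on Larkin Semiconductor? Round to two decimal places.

Mean R_i = (4.5 − 10.1 + 0.3 + 12.3 − 3.0 + 2.3 + 12.5) / 7 = 2.6857%
Mean R_m = (9.7 − 8.7 + 2.8 + 10.4 + 1.8 + 4.5 + 11.0) / 7 = 4.5000%
Σ(R_i − R̄_i)(R_m − R̄_m) = 318.1300  ⇒  Cov = 318.1300 / 6 = 53.0217
Σ(R_m − R̄_m)² = 288.5200  ⇒  Var(R_m) = 288.5200 / 6 = 48.0867
β = Cov / Var(R_m) = 53.0217 / 48.0867 = 1.1026
MRP = 6.7% − 2.5% = 4.20%
E(R) = R_f + β × MRP = 2.5% + 1.1026 × 4.2% = 7.13%

7.13%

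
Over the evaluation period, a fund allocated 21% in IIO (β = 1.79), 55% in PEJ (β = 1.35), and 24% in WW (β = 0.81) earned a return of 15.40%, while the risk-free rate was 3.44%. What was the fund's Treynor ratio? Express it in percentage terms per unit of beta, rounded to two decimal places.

β_P = 0.21×1.79 + 0.55×1.35 + 0.24×0.81 = 1.3128
Treynor = (R_P − R_f) / β_P = (15.40% − 3.44%) / 1.3128 = 11.96% / 1.3128 = 9.11%

9.11%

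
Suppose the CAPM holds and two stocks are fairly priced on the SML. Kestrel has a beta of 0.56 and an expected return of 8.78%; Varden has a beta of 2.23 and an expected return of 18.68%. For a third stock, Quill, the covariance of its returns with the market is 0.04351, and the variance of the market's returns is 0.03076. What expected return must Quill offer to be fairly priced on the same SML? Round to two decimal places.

13.85%

MRP = (18.68% − 8.78%) / (2.23 − 0.56) = 5.9281%
R_f = 8.78% − 0.56 × 5.9281% = 5.4603%
β_Quill = Cov / Var(R_m) = 0.04351 / 0.03076 = 1.4145
E(R_Quill) = R_f + β × MRP = 5.4603% + 1.4145 × 5.9281% = 13.85%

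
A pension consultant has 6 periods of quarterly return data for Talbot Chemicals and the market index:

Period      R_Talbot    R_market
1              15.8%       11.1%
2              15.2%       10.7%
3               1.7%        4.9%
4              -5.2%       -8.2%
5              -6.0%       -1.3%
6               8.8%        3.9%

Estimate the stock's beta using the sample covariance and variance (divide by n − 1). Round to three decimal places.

Mean R_i = (15.8 + 15.2 + 1.7 − 5.2 − 6.0 + 8.8) / 6 = 5.0500%
Mean R_m = (11.1 + 10.7 + 4.9 − 8.2 − 1.3 + 3.9) / 6 = 3.5167%
Σ(R_i − R̄_i)(R_m − R̄_m) = 324.5550  ⇒  Cov = 324.5550 / 5 = 64.9110
Σ(R_m − R̄_m)² = 271.6483  ⇒  Var(R_m) = 271.6483 / 5 = 54.3297
β = Cov / Var(R_m) = 64.9110 / 54.3297 = 1.1948

1.195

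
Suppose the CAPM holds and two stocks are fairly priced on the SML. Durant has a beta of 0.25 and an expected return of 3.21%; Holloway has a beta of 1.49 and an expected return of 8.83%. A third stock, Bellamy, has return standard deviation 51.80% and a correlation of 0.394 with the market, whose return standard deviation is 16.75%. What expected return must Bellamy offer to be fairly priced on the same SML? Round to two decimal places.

7.60%

MRP = (8.83% − 3.21%) / (1.49 − 0.25) = 4.5323%
R_f = 3.21% − 0.25 × 4.5323% = 2.0769%
β_Bellamy = ρ·σ_i/σ_m = 0.394 × 51.80 / 16.75 = 1.2185
E(R_Bellamy) = R_f + β × MRP = 2.0769% + 1.2185 × 4.5323% = 7.60%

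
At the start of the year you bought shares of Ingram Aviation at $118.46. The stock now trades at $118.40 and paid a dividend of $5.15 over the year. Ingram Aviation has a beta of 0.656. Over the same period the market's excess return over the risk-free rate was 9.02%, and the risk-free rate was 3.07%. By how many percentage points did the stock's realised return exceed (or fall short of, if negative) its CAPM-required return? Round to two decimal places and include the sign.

-4.69%

Realised HPR = (P1 + D1 − P0) / P0 = (118.40 + 5.15 − 118.46) / 118.46 = 5.09 / 118.46 = 4.2968%
CAPM required = R_f + β·MRP = 3.07% + 0.656 × 9.02% = 8.98712%
α = realised − required = 4.2968% − 8.98712% = -4.69%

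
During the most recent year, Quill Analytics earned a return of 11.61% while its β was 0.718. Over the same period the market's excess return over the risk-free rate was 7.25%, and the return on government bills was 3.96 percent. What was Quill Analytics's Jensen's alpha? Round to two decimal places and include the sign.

CAPM benchmark = R_f + β(R_m − R_f) = 3.96% + 0.718 × 7.25% = 9.16550%
α = actual − benchmark = 11.61% − 9.16550% = +2.44%

+2.44%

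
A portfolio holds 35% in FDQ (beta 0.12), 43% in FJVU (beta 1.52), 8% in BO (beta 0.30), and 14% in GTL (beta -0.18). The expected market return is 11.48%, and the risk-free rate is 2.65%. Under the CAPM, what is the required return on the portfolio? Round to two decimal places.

β_P = Σ w_i β_i = 0.35×0.12 + 0.43×1.52 + 0.08×0.30 + 0.14×-0.18 = 0.6944
MRP = 11.48% − 2.65% = 8.83%
E(R_P) = R_f + β_P × MRP = 2.65% + 0.6944 × 8.83% = 8.78%

8.78%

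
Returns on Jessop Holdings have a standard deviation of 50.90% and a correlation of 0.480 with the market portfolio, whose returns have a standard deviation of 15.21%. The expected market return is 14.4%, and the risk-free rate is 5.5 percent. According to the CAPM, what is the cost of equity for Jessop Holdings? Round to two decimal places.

19.80%

β = ρ × σ_i / σ_m = 0.480 × 50.90% / 15.21% = 1.6063
MRP = 14.4% − 5.5% = 8.90%
E(R) = 5.5% + 1.6063 × 8.9% = 19.80%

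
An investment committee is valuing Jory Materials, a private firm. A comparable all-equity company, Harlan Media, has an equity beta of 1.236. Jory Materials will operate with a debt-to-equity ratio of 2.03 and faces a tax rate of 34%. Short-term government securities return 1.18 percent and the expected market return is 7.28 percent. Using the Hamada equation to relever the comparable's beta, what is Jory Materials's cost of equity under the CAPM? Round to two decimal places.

18.82%

β_L = β_U × [1 + (1 − t)(D/E)] = 1.236 × [1 + (1 − 0.34) × 2.03]
    = 1.236 × [1 + 0.66 × 2.03] = 1.236 × 2.3398 = 2.8920
MRP = 7.28% − 1.18% = 6.10%
E(R) = R_f + β_L × MRP = 1.18% + 2.8920 × 6.10% = 18.82%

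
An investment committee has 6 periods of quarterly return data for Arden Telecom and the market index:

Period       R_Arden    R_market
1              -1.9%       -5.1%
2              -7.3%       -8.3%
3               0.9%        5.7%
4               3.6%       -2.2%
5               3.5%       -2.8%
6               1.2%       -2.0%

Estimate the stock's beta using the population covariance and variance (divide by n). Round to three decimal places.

Mean R_i = (-1.9 − 7.3 + 0.9 + 3.6 + 3.5 + 1.2) / 6 = 0.0000%
Mean R_m = (-5.1 − 8.3 + 5.7 − 2.2 − 2.8 − 2.0) / 6 = -2.4500%
Σ(R_i − R̄_i)(R_m − R̄_m) = 55.2900  ⇒  Cov = 55.2900 / 6 = 9.2150
Σ(R_m − R̄_m)² = 108.0550  ⇒  Var(R_m) = 108.0550 / 6 = 18.0092
β = Cov / Var(R_m) = 9.2150 / 18.0092 = 0.5117

0.512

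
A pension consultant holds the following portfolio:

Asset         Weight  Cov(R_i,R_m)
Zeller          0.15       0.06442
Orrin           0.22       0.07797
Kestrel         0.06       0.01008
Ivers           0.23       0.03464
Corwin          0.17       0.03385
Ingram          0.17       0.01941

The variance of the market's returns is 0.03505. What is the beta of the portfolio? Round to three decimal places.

β_Zeller = 0.06442 / 0.03505 = 1.8379
β_Orrin = 0.07797 / 0.03505 = 2.2245
β_Kestrel = 0.01008 / 0.03505 = 0.2876
β_Ivers = 0.03464 / 0.03505 = 0.9883
β_Corwin = 0.03385 / 0.03505 = 0.9658
β_Ingram = 0.01941 / 0.03505 = 0.5538
β_P = Σ w_i β_i = 0.15×1.8379 + 0.22×2.2245 + 0.06×0.2876 + 0.23×0.9883 + 0.17×0.9658 + 0.17×0.5538 = 1.2680

1.268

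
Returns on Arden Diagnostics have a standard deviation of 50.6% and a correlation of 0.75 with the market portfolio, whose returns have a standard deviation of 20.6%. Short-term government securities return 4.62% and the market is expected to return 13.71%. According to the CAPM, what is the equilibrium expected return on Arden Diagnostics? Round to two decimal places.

21.37%

β = ρ × σ_i / σ_m = 0.75 × 50.6% / 20.6% = 1.8422
MRP = 13.71% − 4.62% = 9.09%
E(R) = 4.62% + 1.8422 × 9.09% = 21.37%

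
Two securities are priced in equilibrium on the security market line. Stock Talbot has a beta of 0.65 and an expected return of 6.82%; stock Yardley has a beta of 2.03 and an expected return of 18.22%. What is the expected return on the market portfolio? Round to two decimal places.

9.71%

Both satisfy E(R) = R_f + β·MRP, so the slope of the SML is
MRP = (18.22% − 6.82%) / (2.03 − 0.65) = 11.40% / 1.38 = 8.2609%
R_f = E(R_Talbot) − β_Talbot·MRP = 6.82% − 0.65 × 8.2609% = 1.4504%
E(R_m) = R_f + MRP = 1.4504% + 8.2609% = 9.71%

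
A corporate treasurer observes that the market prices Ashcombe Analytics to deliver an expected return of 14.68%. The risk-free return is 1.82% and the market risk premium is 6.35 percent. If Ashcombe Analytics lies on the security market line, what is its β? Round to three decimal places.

β = (E(R) − R_f) / MRP = (14.68% − 1.82%) / 6.35% = 12.86% / 6.35% = 2.025

2.025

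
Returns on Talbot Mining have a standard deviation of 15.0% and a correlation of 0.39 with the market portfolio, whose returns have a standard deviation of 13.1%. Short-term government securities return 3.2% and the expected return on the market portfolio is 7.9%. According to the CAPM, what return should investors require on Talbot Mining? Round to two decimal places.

5.30%

β = ρ × σ_i / σ_m = 0.39 × 15.0% / 13.1% = 0.4466
MRP = 7.9% − 3.2% = 4.70%
E(R) = 3.2% + 0.4466 × 4.7% = 5.30%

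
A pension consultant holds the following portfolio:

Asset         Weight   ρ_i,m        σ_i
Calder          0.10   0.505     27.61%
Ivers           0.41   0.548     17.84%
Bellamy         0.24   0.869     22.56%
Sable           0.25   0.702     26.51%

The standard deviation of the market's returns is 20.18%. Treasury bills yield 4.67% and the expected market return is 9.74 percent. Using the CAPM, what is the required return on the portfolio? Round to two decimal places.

8.38%

β_Calder = 0.505 × 27.61% / 20.18% = 0.6909
β_Ivers = 0.548 × 17.84% / 20.18% = 0.4845
β_Bellamy = 0.869 × 22.56% / 20.18% = 0.9715
β_Sable = 0.702 × 26.51% / 20.18% = 0.9222
β_P = Σ w_i β_i = 0.10×0.6909 + 0.41×0.4845 + 0.24×0.9715 + 0.25×0.9222 = 0.7314
MRP = 9.74% − 4.67% = 5.07%
E(R_P) = R_f + β_P × MRP = 4.67% + 0.7314 × 5.07% = 8.38%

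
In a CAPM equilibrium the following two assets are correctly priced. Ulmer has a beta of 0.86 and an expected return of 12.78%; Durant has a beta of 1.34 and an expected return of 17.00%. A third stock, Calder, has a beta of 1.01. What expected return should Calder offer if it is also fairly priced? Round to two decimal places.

MRP (SML slope) = (17.00% − 12.78%) / (1.34 − 0.86) = 4.22% / 0.48 = 8.7917%
R_f (intercept) = 12.78% − 0.86 × 8.7917% = 5.2191%
E(R_Calder) = R_f + β × MRP = 5.2191% + 1.01 × 8.7917% = 14.10%

14.10%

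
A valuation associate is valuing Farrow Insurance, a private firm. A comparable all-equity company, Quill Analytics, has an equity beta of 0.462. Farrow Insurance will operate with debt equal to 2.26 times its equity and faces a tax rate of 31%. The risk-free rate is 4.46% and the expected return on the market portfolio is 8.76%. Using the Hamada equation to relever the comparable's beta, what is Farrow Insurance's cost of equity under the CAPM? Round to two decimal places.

9.54%

β_L = β_U × [1 + (1 − t)(D/E)] = 0.462 × [1 + (1 − 0.31) × 2.26]
    = 0.462 × [1 + 0.69 × 2.26] = 0.462 × 2.5594 = 1.1824
MRP = 8.76% − 4.46% = 4.30%
E(R) = R_f + β_L × MRP = 4.46% + 1.1824 × 4.30% = 9.54%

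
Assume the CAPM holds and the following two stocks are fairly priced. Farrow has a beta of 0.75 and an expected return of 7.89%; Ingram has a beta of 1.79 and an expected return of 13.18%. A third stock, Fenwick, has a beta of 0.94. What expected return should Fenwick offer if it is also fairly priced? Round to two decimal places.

MRP (SML slope) = (13.18% − 7.89%) / (1.79 − 0.75) = 5.29% / 1.04 = 5.0865%
R_f (intercept) = 7.89% − 0.75 × 5.0865% = 4.0751%
E(R_Fenwick) = R_f + β × MRP = 4.0751% + 0.94 × 5.0865% = 8.86%

8.86%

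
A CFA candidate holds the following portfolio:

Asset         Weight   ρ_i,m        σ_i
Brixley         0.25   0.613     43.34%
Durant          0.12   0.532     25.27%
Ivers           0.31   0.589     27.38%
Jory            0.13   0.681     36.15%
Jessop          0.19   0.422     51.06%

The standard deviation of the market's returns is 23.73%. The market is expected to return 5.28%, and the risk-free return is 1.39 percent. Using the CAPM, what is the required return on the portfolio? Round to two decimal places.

4.76%

β_Brixley = 0.613 × 43.34% / 23.73% = 1.1196
β_Durant = 0.532 × 25.27% / 23.73% = 0.5665
β_Ivers = 0.589 × 27.38% / 23.73% = 0.6796
β_Jory = 0.681 × 36.15% / 23.73% = 1.0374
β_Jessop = 0.422 × 51.06% / 23.73% = 0.9080
β_P = Σ w_i β_i = 0.25×1.1196 + 0.12×0.5665 + 0.31×0.6796 + 0.13×1.0374 + 0.19×0.9080 = 0.8659
MRP = 5.28% − 1.39% = 3.89%
E(R_P) = R_f + β_P × MRP = 1.39% + 0.8659 × 3.89% = 4.76%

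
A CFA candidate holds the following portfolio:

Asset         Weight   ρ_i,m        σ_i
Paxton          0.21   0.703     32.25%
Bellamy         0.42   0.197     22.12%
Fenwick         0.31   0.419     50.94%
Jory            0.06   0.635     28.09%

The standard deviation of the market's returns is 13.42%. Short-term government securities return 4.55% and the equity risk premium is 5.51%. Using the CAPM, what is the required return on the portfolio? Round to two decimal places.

10.41%

β_Paxton = 0.703 × 32.25% / 13.42% = 1.6894
β_Bellamy = 0.197 × 22.12% / 13.42% = 0.3247
β_Fenwick = 0.419 × 50.94% / 13.42% = 1.5905
β_Jory = 0.635 × 28.09% / 13.42% = 1.3291
β_P = Σ w_i β_i = 0.21×1.6894 + 0.42×0.3247 + 0.31×1.5905 + 0.06×1.3291 = 1.0639
E(R_P) = R_f + β_P × MRP = 4.55% + 1.0639 × 5.51% = 10.41%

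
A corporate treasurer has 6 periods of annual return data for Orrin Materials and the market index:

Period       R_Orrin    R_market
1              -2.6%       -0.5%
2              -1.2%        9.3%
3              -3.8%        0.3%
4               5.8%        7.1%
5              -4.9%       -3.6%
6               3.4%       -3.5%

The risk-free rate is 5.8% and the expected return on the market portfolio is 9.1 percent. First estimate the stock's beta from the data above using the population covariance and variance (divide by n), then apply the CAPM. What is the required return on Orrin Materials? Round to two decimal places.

6.71%

Mean R_i = (-2.6 − 1.2 − 3.8 + 5.8 − 4.9 + 3.4) / 6 = -0.5500%
Mean R_m = (-0.5 + 9.3 + 0.3 + 7.1 − 3.6 − 3.5) / 6 = 1.5167%
Σ(R_i − R̄_i)(R_m − R̄_m) = 40.9250  ⇒  Cov = 40.9250 / 6 = 6.8208
Σ(R_m − R̄_m)² = 148.6483  ⇒  Var(R_m) = 148.6483 / 6 = 24.7747
β = Cov / Var(R_m) = 6.8208 / 24.7747 = 0.2753
MRP = 9.1% − 5.8% = 3.30%
E(R) = R_f + β × MRP = 5.8% + 0.2753 × 3.3% = 6.71%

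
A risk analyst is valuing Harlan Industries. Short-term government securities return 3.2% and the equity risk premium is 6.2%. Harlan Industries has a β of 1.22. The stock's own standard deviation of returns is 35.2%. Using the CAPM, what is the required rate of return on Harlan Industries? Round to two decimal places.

10.76%

E(R) = R_f + β × MRP = 3.2% + 1.22 × 6.2% = 10.76%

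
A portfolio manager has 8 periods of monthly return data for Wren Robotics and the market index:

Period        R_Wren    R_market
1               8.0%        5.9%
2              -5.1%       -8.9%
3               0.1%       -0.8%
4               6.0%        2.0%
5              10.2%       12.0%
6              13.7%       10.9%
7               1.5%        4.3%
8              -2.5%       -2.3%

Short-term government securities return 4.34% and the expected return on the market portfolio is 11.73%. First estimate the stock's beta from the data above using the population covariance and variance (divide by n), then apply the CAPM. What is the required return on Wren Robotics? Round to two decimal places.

10.81%

Mean R_i = (8.0 − 5.1 + 0.1 + 6.0 + 10.2 + 13.7 + 1.5 − 2.5) / 8 = 3.9875%
Mean R_m = (5.9 − 8.9 − 0.8 + 2.0 + 12.0 + 10.9 + 4.3 − 2.3) / 8 = 2.8875%
Σ(R_i − R̄_i)(R_m − R̄_m) = 296.3288  ⇒  Cov = 296.3288 / 8 = 37.0411
Σ(R_m − R̄_m)² = 338.5488  ⇒  Var(R_m) = 338.5488 / 8 = 42.3186
β = Cov / Var(R_m) = 37.0411 / 42.3186 = 0.8753
MRP = 11.73% − 4.34% = 7.39%
E(R) = R_f + β × MRP = 4.34% + 0.8753 × 7.39% = 10.81%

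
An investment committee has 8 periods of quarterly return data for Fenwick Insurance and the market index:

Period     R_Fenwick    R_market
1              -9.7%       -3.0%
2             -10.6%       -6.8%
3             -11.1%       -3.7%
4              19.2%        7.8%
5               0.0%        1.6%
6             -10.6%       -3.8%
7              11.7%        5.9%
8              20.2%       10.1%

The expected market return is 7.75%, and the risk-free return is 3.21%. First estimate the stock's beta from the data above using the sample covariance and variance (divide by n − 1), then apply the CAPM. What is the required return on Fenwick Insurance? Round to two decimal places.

13.04%

Mean R_i = (-9.7 − 10.6 − 11.1 + 19.2 + 0.0 − 10.6 + 11.7 + 20.2) / 8 = 1.1375%
Mean R_m = (-3.0 − 6.8 − 3.7 + 7.8 + 1.6 − 3.8 + 5.9 + 10.1) / 8 = 1.0125%
Σ(R_i − R̄_i)(R_m − R̄_m) = 596.1263  ⇒  Cov = 596.1263 / 7 = 85.1609
Σ(R_m − R̄_m)² = 275.3888  ⇒  Var(R_m) = 275.3888 / 7 = 39.3413
β = Cov / Var(R_m) = 85.1609 / 39.3413 = 2.1647
MRP = 7.75% − 3.21% = 4.54%
E(R) = R_f + β × MRP = 3.21% + 2.1647 × 4.54% = 13.04%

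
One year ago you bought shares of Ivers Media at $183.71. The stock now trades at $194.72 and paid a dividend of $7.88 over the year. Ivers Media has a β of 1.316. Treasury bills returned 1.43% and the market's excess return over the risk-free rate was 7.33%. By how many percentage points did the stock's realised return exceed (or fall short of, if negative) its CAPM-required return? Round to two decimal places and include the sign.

-0.79%

Realised HPR = (P1 + D1 − P0) / P0 = (194.72 + 7.88 − 183.71) / 183.71 = 18.89 / 183.71 = 10.2825%
CAPM required = R_f + β·MRP = 1.43% + 1.316 × 7.33% = 11.07628%
α = realised − required = 10.2825% − 11.07628% = -0.79%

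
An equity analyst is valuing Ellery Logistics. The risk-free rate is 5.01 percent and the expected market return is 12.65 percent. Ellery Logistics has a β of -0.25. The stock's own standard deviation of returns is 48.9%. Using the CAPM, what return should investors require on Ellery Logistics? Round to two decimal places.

3.10%

Market risk premium = E(R_m) − R_f = 12.65% − 5.01% = 7.64%
E(R) = R_f + β × MRP = 5.01% + -0.25 × 7.64% = 3.10%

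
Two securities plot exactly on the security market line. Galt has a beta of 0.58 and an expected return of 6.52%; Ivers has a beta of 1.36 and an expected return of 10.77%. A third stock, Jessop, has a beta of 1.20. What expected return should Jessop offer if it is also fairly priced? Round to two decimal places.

9.90%

MRP (SML slope) = (10.77% − 6.52%) / (1.36 − 0.58) = 4.25% / 0.78 = 5.4487%
R_f (intercept) = 6.52% − 0.58 × 5.4487% = 3.3598%
E(R_Jessop) = R_f + β × MRP = 3.3598% + 1.20 × 5.4487% = 9.90%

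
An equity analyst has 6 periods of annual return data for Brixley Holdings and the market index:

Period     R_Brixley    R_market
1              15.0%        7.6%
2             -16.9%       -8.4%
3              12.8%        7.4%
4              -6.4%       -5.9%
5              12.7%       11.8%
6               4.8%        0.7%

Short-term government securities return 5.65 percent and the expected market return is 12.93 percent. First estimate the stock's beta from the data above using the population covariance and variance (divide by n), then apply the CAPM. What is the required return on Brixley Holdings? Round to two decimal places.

Mean R_i = (15.0 − 16.9 + 12.8 − 6.4 + 12.7 + 4.8) / 6 = 3.6667%
Mean R_m = (7.6 − 8.4 + 7.4 − 5.9 + 11.8 + 0.7) / 6 = 2.2000%
Σ(R_i − R̄_i)(R_m − R̄_m) = 493.2600  ⇒  Cov = 493.2600 / 6 = 82.2100
Σ(R_m − R̄_m)² = 328.5800  ⇒  Var(R_m) = 328.5800 / 6 = 54.7633
β = Cov / Var(R_m) = 82.2100 / 54.7633 = 1.5012
MRP = 12.93% − 5.65% = 7.28%
E(R) = R_f + β × MRP = 5.65% + 1.5012 × 7.28% = 16.58%

16.58%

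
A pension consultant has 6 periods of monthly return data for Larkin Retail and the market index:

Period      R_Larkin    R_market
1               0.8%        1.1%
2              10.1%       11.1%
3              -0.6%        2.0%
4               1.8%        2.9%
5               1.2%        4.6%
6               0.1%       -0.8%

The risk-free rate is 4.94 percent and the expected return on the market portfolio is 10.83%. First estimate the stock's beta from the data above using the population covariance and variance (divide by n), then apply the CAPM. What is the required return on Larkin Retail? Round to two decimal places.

Mean R_i = (0.8 + 10.1 − 0.6 + 1.8 + 1.2 + 0.1) / 6 = 2.2333%
Mean R_m = (1.1 + 11.1 + 2.0 + 2.9 + 4.6 − 0.8) / 6 = 3.4833%
Σ(R_i − R̄_i)(R_m − R̄_m) = 75.7733  ⇒  Cov = 75.7733 / 6 = 12.6289
Σ(R_m − R̄_m)² = 85.8283  ⇒  Var(R_m) = 85.8283 / 6 = 14.3047
β = Cov / Var(R_m) = 12.6289 / 14.3047 = 0.8828
MRP = 10.83% − 4.94% = 5.89%
E(R) = R_f + β × MRP = 4.94% + 0.8828 × 5.89% = 10.14%

10.14%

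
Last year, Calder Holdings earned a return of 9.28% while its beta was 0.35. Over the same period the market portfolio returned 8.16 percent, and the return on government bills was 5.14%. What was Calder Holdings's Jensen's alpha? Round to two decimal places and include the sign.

+3.08%

Market excess return = 8.16% − 5.14% = 3.02%
CAPM benchmark = R_f + β(R_m − R_f) = 5.14% + 0.35 × 3.02% = 6.1970%
α = actual − benchmark = 9.28% − 6.1970% = +3.08%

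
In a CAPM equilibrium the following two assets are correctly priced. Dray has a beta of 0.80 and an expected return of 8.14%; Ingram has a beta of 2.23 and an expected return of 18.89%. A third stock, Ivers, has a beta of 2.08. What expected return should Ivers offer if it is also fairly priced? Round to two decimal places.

17.76%

MRP (SML slope) = (18.89% − 8.14%) / (2.23 − 0.80) = 10.75% / 1.43 = 7.5175%
R_f (intercept) = 8.14% − 0.80 × 7.5175% = 2.1260%
E(R_Ivers) = R_f + β × MRP = 2.1260% + 2.08 × 7.5175% = 17.76%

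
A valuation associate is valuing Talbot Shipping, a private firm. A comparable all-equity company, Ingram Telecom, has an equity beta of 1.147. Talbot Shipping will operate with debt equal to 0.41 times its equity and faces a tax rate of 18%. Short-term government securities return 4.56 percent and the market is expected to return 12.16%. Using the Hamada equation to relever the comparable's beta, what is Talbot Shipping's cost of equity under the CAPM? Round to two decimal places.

β_L = β_U × [1 + (1 − t)(D/E)] = 1.147 × [1 + (1 − 0.18) × 0.41]
    = 1.147 × [1 + 0.82 × 0.41] = 1.147 × 1.3362 = 1.5326
MRP = 12.16% − 4.56% = 7.60%
E(R) = R_f + β_L × MRP = 4.56% + 1.5326 × 7.60% = 16.21%

16.21%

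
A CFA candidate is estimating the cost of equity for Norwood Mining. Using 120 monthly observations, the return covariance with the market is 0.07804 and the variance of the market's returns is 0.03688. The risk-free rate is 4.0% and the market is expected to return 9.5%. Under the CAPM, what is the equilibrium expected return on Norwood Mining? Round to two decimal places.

15.64%

β = Cov(R_i, R_m) / Var(R_m) = 0.07804 / 0.03688 = 2.1161
MRP = 9.5% − 4.0% = 5.50%
E(R) = R_f + β × MRP = 4.0% + 2.1161 × 5.5% = 15.64%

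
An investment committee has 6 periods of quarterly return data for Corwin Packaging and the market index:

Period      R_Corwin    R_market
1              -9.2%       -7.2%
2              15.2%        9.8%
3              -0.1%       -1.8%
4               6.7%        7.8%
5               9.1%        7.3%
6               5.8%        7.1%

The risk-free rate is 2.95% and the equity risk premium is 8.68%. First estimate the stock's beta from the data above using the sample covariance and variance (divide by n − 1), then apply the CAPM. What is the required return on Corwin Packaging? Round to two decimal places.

13.25%

Mean R_i = (-9.2 + 15.2 − 0.1 + 6.7 + 9.1 + 5.8) / 6 = 4.5833%
Mean R_m = (-7.2 + 9.8 − 1.8 + 7.8 + 7.3 + 7.1) / 6 = 3.8333%
Σ(R_i − R̄_i)(R_m − R̄_m) = 269.8333  ⇒  Cov = 269.8333 / 5 = 53.9667
Σ(R_m − R̄_m)² = 227.4933  ⇒  Var(R_m) = 227.4933 / 5 = 45.4987
β = Cov / Var(R_m) = 53.9667 / 45.4987 = 1.1861
E(R) = R_f + β × MRP = 2.95% + 1.1861 × 8.68% = 13.25%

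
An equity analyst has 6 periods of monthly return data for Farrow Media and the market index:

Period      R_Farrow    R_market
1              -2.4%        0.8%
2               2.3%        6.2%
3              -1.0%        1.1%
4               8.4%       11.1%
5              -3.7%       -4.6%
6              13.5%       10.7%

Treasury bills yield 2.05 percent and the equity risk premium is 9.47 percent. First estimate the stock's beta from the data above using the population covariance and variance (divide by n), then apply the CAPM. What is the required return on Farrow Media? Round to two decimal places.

Mean R_i = (-2.4 + 2.3 − 1.0 + 8.4 − 3.7 + 13.5) / 6 = 2.8500%
Mean R_m = (0.8 + 6.2 + 1.1 + 11.1 − 4.6 + 10.7) / 6 = 4.2167%
Σ(R_i − R̄_i)(R_m − R̄_m) = 193.8450  ⇒  Cov = 193.8450 / 6 = 32.3075
Σ(R_m − R̄_m)² = 192.4683  ⇒  Var(R_m) = 192.4683 / 6 = 32.0781
β = Cov / Var(R_m) = 32.3075 / 32.0781 = 1.0072
E(R) = R_f + β × MRP = 2.05% + 1.0072 × 9.47% = 11.59%

11.59%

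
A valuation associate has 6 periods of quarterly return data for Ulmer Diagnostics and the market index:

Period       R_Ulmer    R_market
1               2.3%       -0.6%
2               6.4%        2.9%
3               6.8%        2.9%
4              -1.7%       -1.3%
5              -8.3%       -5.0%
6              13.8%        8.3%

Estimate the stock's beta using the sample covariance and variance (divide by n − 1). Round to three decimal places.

Mean R_i = (2.3 + 6.4 + 6.8 − 1.7 − 8.3 + 13.8) / 6 = 3.2167%
Mean R_m = (-0.6 + 2.9 + 2.9 − 1.3 − 5.0 + 8.3) / 6 = 1.2000%
Σ(R_i − R̄_i)(R_m − R̄_m) = 171.9900  ⇒  Cov = 171.9900 / 5 = 34.3980
Σ(R_m − R̄_m)² = 104.1200  ⇒  Var(R_m) = 104.1200 / 5 = 20.8240
β = Cov / Var(R_m) = 34.3980 / 20.8240 = 1.6518

1.652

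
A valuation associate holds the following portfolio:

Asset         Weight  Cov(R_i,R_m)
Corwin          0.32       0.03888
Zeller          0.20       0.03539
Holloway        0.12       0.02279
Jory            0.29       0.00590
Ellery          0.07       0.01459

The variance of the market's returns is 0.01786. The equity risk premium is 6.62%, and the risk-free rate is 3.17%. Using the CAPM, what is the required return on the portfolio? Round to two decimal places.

12.43%

β_Corwin = 0.03888 / 0.01786 = 2.1769
β_Zeller = 0.03539 / 0.01786 = 1.9815
β_Holloway = 0.02279 / 0.01786 = 1.2760
β_Jory = 0.00590 / 0.01786 = 0.3303
β_Ellery = 0.01459 / 0.01786 = 0.8169
β_P = Σ w_i β_i = 0.32×2.1769 + 0.20×1.9815 + 0.12×1.2760 + 0.29×0.3303 + 0.07×0.8169 = 1.3990
E(R_P) = R_f + β_P × MRP = 3.17% + 1.3990 × 6.62% = 12.43%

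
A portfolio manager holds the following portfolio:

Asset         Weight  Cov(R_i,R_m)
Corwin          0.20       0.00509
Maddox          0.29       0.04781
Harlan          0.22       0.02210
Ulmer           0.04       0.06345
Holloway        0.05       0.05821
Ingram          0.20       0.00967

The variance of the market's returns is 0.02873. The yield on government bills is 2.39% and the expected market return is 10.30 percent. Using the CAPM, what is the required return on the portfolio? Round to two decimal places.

β_Corwin = 0.00509 / 0.02873 = 0.1772
β_Maddox = 0.04781 / 0.02873 = 1.6641
β_Harlan = 0.02210 / 0.02873 = 0.7692
β_Ulmer = 0.06345 / 0.02873 = 2.2085
β_Holloway = 0.05821 / 0.02873 = 2.0261
β_Ingram = 0.00967 / 0.02873 = 0.3366
β_P = Σ w_i β_i = 0.20×0.1772 + 0.29×1.6641 + 0.22×0.7692 + 0.04×2.2085 + 0.05×2.0261 + 0.20×0.3366 = 0.9442
MRP = 10.30% − 2.39% = 7.91%
E(R_P) = R_f + β_P × MRP = 2.39% + 0.9442 × 7.91% = 9.86%

9.86%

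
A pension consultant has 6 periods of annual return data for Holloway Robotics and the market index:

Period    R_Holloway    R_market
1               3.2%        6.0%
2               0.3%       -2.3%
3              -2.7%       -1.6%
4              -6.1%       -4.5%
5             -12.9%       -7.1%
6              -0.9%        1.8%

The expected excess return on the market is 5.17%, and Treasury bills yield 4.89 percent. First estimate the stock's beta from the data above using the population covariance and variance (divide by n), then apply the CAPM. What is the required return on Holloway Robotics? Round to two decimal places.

10.44%

Mean R_i = (3.2 + 0.3 − 2.7 − 6.1 − 12.9 − 0.9) / 6 = -3.1833%
Mean R_m = (6.0 − 2.3 − 1.6 − 4.5 − 7.1 + 1.8) / 6 = -1.2833%
Σ(R_i − R̄_i)(R_m − R̄_m) = 115.7383  ⇒  Cov = 115.7383 / 6 = 19.2897
Σ(R_m − R̄_m)² = 107.8683  ⇒  Var(R_m) = 107.8683 / 6 = 17.9781
β = Cov / Var(R_m) = 19.2897 / 17.9781 = 1.0730
E(R) = R_f + β × MRP = 4.89% + 1.0730 × 5.17% = 10.44%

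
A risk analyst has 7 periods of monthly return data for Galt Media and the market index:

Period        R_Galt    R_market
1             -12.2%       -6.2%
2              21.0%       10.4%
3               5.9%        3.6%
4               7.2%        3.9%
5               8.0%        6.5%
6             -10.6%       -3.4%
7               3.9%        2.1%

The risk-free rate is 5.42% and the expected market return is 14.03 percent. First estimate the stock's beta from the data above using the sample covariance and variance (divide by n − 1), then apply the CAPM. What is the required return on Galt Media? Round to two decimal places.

Mean R_i = (-12.2 + 21.0 + 5.9 + 7.2 + 8.0 − 10.6 + 3.9) / 7 = 3.3143%
Mean R_m = (-6.2 + 10.4 + 3.6 + 3.9 + 6.5 − 3.4 + 2.1) / 7 = 2.4143%
Σ(R_i − R̄_i)(R_m − R̄_m) = 383.5786  ⇒  Cov = 383.5786 / 6 = 63.9298
Σ(R_m − R̄_m)² = 192.1886  ⇒  Var(R_m) = 192.1886 / 6 = 32.0314
β = Cov / Var(R_m) = 63.9298 / 32.0314 = 1.9958
MRP = 14.03% − 5.42% = 8.61%
E(R) = R_f + β × MRP = 5.42% + 1.9958 × 8.61% = 22.60%

22.60%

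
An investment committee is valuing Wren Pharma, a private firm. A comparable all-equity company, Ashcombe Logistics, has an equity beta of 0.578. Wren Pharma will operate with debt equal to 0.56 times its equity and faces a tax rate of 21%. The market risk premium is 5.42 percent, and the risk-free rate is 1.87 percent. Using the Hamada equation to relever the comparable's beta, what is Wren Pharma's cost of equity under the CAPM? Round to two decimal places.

6.39%

β_L = β_U × [1 + (1 − t)(D/E)] = 0.578 × [1 + (1 − 0.21) × 0.56]
    = 0.578 × [1 + 0.79 × 0.56] = 0.578 × 1.4424 = 0.8337
E(R) = R_f + β_L × MRP = 1.87% + 0.8337 × 5.42% = 6.39%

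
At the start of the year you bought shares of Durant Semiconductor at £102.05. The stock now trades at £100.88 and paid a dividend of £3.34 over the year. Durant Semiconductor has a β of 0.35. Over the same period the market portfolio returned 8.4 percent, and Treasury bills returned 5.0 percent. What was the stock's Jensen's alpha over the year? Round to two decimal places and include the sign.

Realised HPR = (P1 + D1 − P0) / P0 = (100.88 + 3.34 − 102.05) / 102.05 = 2.17 / 102.05 = 2.1264%
MRP = 8.4% − 5.0% = 3.40%
CAPM required = R_f + β·MRP = 5.0% + 0.35 × 3.4% = 6.1900%
α = realised − required = 2.1264% − 6.1900% = -4.06%

-4.06%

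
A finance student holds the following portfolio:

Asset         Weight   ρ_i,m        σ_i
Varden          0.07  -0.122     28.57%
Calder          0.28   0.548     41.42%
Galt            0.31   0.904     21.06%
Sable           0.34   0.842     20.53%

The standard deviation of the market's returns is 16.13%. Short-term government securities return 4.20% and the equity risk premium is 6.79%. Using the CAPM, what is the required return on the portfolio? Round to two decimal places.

β_Varden = -0.122 × 28.57% / 16.13% = -0.2161
β_Calder = 0.548 × 41.42% / 16.13% = 1.4072
β_Galt = 0.904 × 21.06% / 16.13% = 1.1803
β_Sable = 0.842 × 20.53% / 16.13% = 1.0717
β_P = Σ w_i β_i = 0.07×-0.2161 + 0.28×1.4072 + 0.31×1.1803 + 0.34×1.0717 = 1.1092
E(R_P) = R_f + β_P × MRP = 4.20% + 1.1092 × 6.79% = 11.73%

11.73%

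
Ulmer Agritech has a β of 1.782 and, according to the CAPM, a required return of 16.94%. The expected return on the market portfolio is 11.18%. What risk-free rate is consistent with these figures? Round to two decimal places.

E(R) = R_f + β(E(R_m) − R_f) = R_f(1 − β) + β·E(R_m)
16.94% = R_f × (1 − 1.782) + 1.782 × 11.18%
16.94% = R_f × -0.782 + 19.92276%
R_f = (16.94% − 19.92276%) / -0.782 = 3.81%

3.81%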